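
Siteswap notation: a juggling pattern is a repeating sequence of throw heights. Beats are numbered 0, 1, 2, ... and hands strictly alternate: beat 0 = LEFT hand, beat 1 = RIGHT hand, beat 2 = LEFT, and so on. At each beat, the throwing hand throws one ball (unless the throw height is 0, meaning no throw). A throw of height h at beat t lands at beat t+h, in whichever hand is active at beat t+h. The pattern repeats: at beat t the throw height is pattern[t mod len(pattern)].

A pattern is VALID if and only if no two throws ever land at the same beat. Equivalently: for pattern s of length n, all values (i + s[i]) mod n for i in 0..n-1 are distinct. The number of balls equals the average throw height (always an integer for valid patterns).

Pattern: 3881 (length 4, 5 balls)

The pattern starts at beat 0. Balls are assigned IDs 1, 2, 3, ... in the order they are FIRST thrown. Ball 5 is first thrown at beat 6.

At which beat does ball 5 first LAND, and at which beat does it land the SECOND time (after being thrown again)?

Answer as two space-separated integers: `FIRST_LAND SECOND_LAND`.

Answer: 14 22

Derivation:
Beat 0 (L): throw ball1 h=3 -> lands@3:R; in-air after throw: [b1@3:R]
Beat 1 (R): throw ball2 h=8 -> lands@9:R; in-air after throw: [b1@3:R b2@9:R]
Beat 2 (L): throw ball3 h=8 -> lands@10:L; in-air after throw: [b1@3:R b2@9:R b3@10:L]
Beat 3 (R): throw ball1 h=1 -> lands@4:L; in-air after throw: [b1@4:L b2@9:R b3@10:L]
Beat 4 (L): throw ball1 h=3 -> lands@7:R; in-air after throw: [b1@7:R b2@9:R b3@10:L]
Beat 5 (R): throw ball4 h=8 -> lands@13:R; in-air after throw: [b1@7:R b2@9:R b3@10:L b4@13:R]
Beat 6 (L): throw ball5 h=8 -> lands@14:L; in-air after throw: [b1@7:R b2@9:R b3@10:L b4@13:R b5@14:L]
Beat 7 (R): throw ball1 h=1 -> lands@8:L; in-air after throw: [b1@8:L b2@9:R b3@10:L b4@13:R b5@14:L]
Beat 8 (L): throw ball1 h=3 -> lands@11:R; in-air after throw: [b2@9:R b3@10:L b1@11:R b4@13:R b5@14:L]
Beat 9 (R): throw ball2 h=8 -> lands@17:R; in-air after throw: [b3@10:L b1@11:R b4@13:R b5@14:L b2@17:R]
Beat 10 (L): throw ball3 h=8 -> lands@18:L; in-air after throw: [b1@11:R b4@13:R b5@14:L b2@17:R b3@18:L]
Beat 11 (R): throw ball1 h=1 -> lands@12:L; in-air after throw: [b1@12:L b4@13:R b5@14:L b2@17:R b3@18:L]
Beat 12 (L): throw ball1 h=3 -> lands@15:R; in-air after throw: [b4@13:R b5@14:L b1@15:R b2@17:R b3@18:L]
Beat 13 (R): throw ball4 h=8 -> lands@21:R; in-air after throw: [b5@14:L b1@15:R b2@17:R b3@18:L b4@21:R]
Beat 14 (L): throw ball5 h=8 -> lands@22:L; in-air after throw: [b1@15:R b2@17:R b3@18:L b4@21:R b5@22:L]
Beat 15 (R): throw ball1 h=1 -> lands@16:L; in-air after throw: [b1@16:L b2@17:R b3@18:L b4@21:R b5@22:L]
Beat 16 (L): throw ball1 h=3 -> lands@19:R; in-air after throw: [b2@17:R b3@18:L b1@19:R b4@21:R b5@22:L]
Beat 17 (R): throw ball2 h=8 -> lands@25:R; in-air after throw: [b3@18:L b1@19:R b4@21:R b5@22:L b2@25:R]
Beat 18 (L): throw ball3 h=8 -> lands@26:L; in-air after throw: [b1@19:R b4@21:R b5@22:L b2@25:R b3@26:L]
Beat 19 (R): throw ball1 h=1 -> lands@20:L; in-air after throw: [b1@20:L b4@21:R b5@22:L b2@25:R b3@26:L]
Beat 20 (L): throw ball1 h=3 -> lands@23:R; in-air after throw: [b4@21:R b5@22:L b1@23:R b2@25:R b3@26:L]
Ball 5: thrown@6 h=8 -> first land @14; rethrown@14 h=8 -> second land @22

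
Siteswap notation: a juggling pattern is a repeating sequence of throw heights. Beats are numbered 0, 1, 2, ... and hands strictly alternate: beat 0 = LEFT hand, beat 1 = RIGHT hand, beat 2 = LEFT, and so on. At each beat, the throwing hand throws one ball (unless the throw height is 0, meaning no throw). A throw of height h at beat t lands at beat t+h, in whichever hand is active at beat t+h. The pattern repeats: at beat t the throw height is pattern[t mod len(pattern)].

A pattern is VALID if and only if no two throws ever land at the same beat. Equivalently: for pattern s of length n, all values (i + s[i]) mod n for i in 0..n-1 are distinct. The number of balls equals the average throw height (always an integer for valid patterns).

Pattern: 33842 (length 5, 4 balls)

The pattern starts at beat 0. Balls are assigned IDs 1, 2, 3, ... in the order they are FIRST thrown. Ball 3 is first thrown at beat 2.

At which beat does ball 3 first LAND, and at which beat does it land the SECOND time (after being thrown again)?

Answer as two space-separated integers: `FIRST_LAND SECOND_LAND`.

Answer: 10 13

Derivation:
Beat 0 (L): throw ball1 h=3 -> lands@3:R; in-air after throw: [b1@3:R]
Beat 1 (R): throw ball2 h=3 -> lands@4:L; in-air after throw: [b1@3:R b2@4:L]
Beat 2 (L): throw ball3 h=8 -> lands@10:L; in-air after throw: [b1@3:R b2@4:L b3@10:L]
Beat 3 (R): throw ball1 h=4 -> lands@7:R; in-air after throw: [b2@4:L b1@7:R b3@10:L]
Beat 4 (L): throw ball2 h=2 -> lands@6:L; in-air after throw: [b2@6:L b1@7:R b3@10:L]
Beat 5 (R): throw ball4 h=3 -> lands@8:L; in-air after throw: [b2@6:L b1@7:R b4@8:L b3@10:L]
Beat 6 (L): throw ball2 h=3 -> lands@9:R; in-air after throw: [b1@7:R b4@8:L b2@9:R b3@10:L]
Beat 7 (R): throw ball1 h=8 -> lands@15:R; in-air after throw: [b4@8:L b2@9:R b3@10:L b1@15:R]
Beat 8 (L): throw ball4 h=4 -> lands@12:L; in-air after throw: [b2@9:R b3@10:L b4@12:L b1@15:R]
Beat 9 (R): throw ball2 h=2 -> lands@11:R; in-air after throw: [b3@10:L b2@11:R b4@12:L b1@15:R]
Beat 10 (L): throw ball3 h=3 -> lands@13:R; in-air after throw: [b2@11:R b4@12:L b3@13:R b1@15:R]
Beat 11 (R): throw ball2 h=3 -> lands@14:L; in-air after throw: [b4@12:L b3@13:R b2@14:L b1@15:R]
Beat 12 (L): throw ball4 h=8 -> lands@20:L; in-air after throw: [b3@13:R b2@14:L b1@15:R b4@20:L]
Beat 13 (R): throw ball3 h=4 -> lands@17:R; in-air after throw: [b2@14:L b1@15:R b3@17:R b4@20:L]
Ball 3: thrown@2 h=8 -> first land @10; rethrown@10 h=3 -> second land @13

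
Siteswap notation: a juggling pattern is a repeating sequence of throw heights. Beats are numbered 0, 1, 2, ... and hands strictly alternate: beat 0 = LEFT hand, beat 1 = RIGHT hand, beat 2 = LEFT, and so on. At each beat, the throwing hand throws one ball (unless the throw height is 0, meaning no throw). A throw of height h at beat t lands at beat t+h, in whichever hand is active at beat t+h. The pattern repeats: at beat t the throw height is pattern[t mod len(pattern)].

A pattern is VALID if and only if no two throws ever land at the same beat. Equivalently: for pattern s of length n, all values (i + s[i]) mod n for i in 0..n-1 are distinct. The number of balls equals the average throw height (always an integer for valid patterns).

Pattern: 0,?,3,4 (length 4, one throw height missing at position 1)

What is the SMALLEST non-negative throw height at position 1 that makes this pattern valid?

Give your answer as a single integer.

Answer: 1

Derivation:
i=0: (0 + 0) mod 4 = 0
i=1: s[i]=? (unknown)
i=2: (2 + 3) mod 4 = 1
i=3: (3 + 4) mod 4 = 3
Known residues: [0, 1, 3]; need a permutation of 0..3, so missing residue r = 2
Need (1 + s) mod 4 = 2; smallest s = (2 - 1) mod 4 = 1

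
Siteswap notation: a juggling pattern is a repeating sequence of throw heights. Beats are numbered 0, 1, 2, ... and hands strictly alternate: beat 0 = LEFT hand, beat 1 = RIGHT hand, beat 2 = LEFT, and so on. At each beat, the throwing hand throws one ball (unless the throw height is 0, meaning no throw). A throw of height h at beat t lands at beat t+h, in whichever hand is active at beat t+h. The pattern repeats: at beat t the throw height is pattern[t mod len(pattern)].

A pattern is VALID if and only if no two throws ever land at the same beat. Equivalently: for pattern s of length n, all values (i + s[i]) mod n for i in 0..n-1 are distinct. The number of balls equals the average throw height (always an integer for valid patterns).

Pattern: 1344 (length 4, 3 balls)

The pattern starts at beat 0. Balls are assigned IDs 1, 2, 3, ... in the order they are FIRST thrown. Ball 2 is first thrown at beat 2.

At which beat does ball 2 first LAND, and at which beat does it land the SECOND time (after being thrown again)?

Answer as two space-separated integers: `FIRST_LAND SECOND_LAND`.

Beat 0 (L): throw ball1 h=1 -> lands@1:R; in-air after throw: [b1@1:R]
Beat 1 (R): throw ball1 h=3 -> lands@4:L; in-air after throw: [b1@4:L]
Beat 2 (L): throw ball2 h=4 -> lands@6:L; in-air after throw: [b1@4:L b2@6:L]
Beat 3 (R): throw ball3 h=4 -> lands@7:R; in-air after throw: [b1@4:L b2@6:L b3@7:R]
Beat 4 (L): throw ball1 h=1 -> lands@5:R; in-air after throw: [b1@5:R b2@6:L b3@7:R]
Beat 5 (R): throw ball1 h=3 -> lands@8:L; in-air after throw: [b2@6:L b3@7:R b1@8:L]
Beat 6 (L): throw ball2 h=4 -> lands@10:L; in-air after throw: [b3@7:R b1@8:L b2@10:L]
Beat 7 (R): throw ball3 h=4 -> lands@11:R; in-air after throw: [b1@8:L b2@10:L b3@11:R]
Beat 8 (L): throw ball1 h=1 -> lands@9:R; in-air after throw: [b1@9:R b2@10:L b3@11:R]
Beat 9 (R): throw ball1 h=3 -> lands@12:L; in-air after throw: [b2@10:L b3@11:R b1@12:L]
Beat 10 (L): throw ball2 h=4 -> lands@14:L; in-air after throw: [b3@11:R b1@12:L b2@14:L]
Ball 2: thrown@2 h=4 -> first land @6; rethrown@6 h=4 -> second land @10

Answer: 6 10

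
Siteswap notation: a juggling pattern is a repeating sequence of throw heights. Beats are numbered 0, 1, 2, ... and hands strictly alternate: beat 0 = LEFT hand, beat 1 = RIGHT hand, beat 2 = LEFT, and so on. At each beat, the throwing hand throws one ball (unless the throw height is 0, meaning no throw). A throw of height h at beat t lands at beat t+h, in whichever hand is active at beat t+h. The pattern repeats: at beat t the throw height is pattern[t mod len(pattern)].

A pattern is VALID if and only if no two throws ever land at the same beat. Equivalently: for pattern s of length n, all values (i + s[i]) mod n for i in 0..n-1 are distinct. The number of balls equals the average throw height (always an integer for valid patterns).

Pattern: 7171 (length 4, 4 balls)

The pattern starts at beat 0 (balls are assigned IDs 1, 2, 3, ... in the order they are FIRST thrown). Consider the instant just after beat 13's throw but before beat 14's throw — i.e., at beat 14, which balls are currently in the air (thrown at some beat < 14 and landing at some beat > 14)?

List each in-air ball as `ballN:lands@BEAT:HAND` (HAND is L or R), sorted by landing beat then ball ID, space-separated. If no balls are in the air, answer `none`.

Beat 0 (L): throw ball1 h=7 -> lands@7:R; in-air after throw: [b1@7:R]
Beat 1 (R): throw ball2 h=1 -> lands@2:L; in-air after throw: [b2@2:L b1@7:R]
Beat 2 (L): throw ball2 h=7 -> lands@9:R; in-air after throw: [b1@7:R b2@9:R]
Beat 3 (R): throw ball3 h=1 -> lands@4:L; in-air after throw: [b3@4:L b1@7:R b2@9:R]
Beat 4 (L): throw ball3 h=7 -> lands@11:R; in-air after throw: [b1@7:R b2@9:R b3@11:R]
Beat 5 (R): throw ball4 h=1 -> lands@6:L; in-air after throw: [b4@6:L b1@7:R b2@9:R b3@11:R]
Beat 6 (L): throw ball4 h=7 -> lands@13:R; in-air after throw: [b1@7:R b2@9:R b3@11:R b4@13:R]
Beat 7 (R): throw ball1 h=1 -> lands@8:L; in-air after throw: [b1@8:L b2@9:R b3@11:R b4@13:R]
Beat 8 (L): throw ball1 h=7 -> lands@15:R; in-air after throw: [b2@9:R b3@11:R b4@13:R b1@15:R]
Beat 9 (R): throw ball2 h=1 -> lands@10:L; in-air after throw: [b2@10:L b3@11:R b4@13:R b1@15:R]
Beat 10 (L): throw ball2 h=7 -> lands@17:R; in-air after throw: [b3@11:R b4@13:R b1@15:R b2@17:R]
Beat 11 (R): throw ball3 h=1 -> lands@12:L; in-air after throw: [b3@12:L b4@13:R b1@15:R b2@17:R]
Beat 12 (L): throw ball3 h=7 -> lands@19:R; in-air after throw: [b4@13:R b1@15:R b2@17:R b3@19:R]
Beat 13 (R): throw ball4 h=1 -> lands@14:L; in-air after throw: [b4@14:L b1@15:R b2@17:R b3@19:R]
Beat 14 (L): throw ball4 h=7 -> lands@21:R; in-air after throw: [b1@15:R b2@17:R b3@19:R b4@21:R]

Answer: ball1:lands@15:R ball2:lands@17:R ball3:lands@19:R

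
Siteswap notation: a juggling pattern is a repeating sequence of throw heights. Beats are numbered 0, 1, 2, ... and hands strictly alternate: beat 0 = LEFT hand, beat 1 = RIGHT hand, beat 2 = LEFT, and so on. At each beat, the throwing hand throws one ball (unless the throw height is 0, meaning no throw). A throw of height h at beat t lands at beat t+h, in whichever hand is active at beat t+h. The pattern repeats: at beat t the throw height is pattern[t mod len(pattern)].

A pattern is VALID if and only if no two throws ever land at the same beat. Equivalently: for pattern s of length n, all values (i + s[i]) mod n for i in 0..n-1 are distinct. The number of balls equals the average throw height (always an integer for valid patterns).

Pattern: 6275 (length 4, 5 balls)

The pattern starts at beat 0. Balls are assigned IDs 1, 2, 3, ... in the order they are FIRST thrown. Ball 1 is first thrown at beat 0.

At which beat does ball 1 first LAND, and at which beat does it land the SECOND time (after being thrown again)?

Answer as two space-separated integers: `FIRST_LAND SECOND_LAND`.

Beat 0 (L): throw ball1 h=6 -> lands@6:L; in-air after throw: [b1@6:L]
Beat 1 (R): throw ball2 h=2 -> lands@3:R; in-air after throw: [b2@3:R b1@6:L]
Beat 2 (L): throw ball3 h=7 -> lands@9:R; in-air after throw: [b2@3:R b1@6:L b3@9:R]
Beat 3 (R): throw ball2 h=5 -> lands@8:L; in-air after throw: [b1@6:L b2@8:L b3@9:R]
Beat 4 (L): throw ball4 h=6 -> lands@10:L; in-air after throw: [b1@6:L b2@8:L b3@9:R b4@10:L]
Beat 5 (R): throw ball5 h=2 -> lands@7:R; in-air after throw: [b1@6:L b5@7:R b2@8:L b3@9:R b4@10:L]
Beat 6 (L): throw ball1 h=7 -> lands@13:R; in-air after throw: [b5@7:R b2@8:L b3@9:R b4@10:L b1@13:R]
Beat 7 (R): throw ball5 h=5 -> lands@12:L; in-air after throw: [b2@8:L b3@9:R b4@10:L b5@12:L b1@13:R]
Beat 8 (L): throw ball2 h=6 -> lands@14:L; in-air after throw: [b3@9:R b4@10:L b5@12:L b1@13:R b2@14:L]
Beat 9 (R): throw ball3 h=2 -> lands@11:R; in-air after throw: [b4@10:L b3@11:R b5@12:L b1@13:R b2@14:L]
Beat 10 (L): throw ball4 h=7 -> lands@17:R; in-air after throw: [b3@11:R b5@12:L b1@13:R b2@14:L b4@17:R]
Beat 11 (R): throw ball3 h=5 -> lands@16:L; in-air after throw: [b5@12:L b1@13:R b2@14:L b3@16:L b4@17:R]
Beat 12 (L): throw ball5 h=6 -> lands@18:L; in-air after throw: [b1@13:R b2@14:L b3@16:L b4@17:R b5@18:L]
Beat 13 (R): throw ball1 h=2 -> lands@15:R; in-air after throw: [b2@14:L b1@15:R b3@16:L b4@17:R b5@18:L]
Ball 1: thrown@0 h=6 -> first land @6; rethrown@6 h=7 -> second land @13

Answer: 6 13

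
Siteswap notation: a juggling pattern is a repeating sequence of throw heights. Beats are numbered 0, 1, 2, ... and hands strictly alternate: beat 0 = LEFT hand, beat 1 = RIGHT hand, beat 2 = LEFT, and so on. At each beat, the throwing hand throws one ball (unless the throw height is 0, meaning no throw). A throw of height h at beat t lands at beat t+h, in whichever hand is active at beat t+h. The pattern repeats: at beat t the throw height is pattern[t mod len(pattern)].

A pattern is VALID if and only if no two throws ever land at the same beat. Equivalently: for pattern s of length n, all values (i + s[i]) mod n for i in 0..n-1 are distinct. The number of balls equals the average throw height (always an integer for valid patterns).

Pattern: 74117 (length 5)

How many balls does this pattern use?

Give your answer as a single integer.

Pattern = [7, 4, 1, 1, 7], length n = 5
  position 0: throw height = 7, running sum = 7
  position 1: throw height = 4, running sum = 11
  position 2: throw height = 1, running sum = 12
  position 3: throw height = 1, running sum = 13
  position 4: throw height = 7, running sum = 20
Total sum = 20; balls = sum / n = 20 / 5 = 4

Answer: 4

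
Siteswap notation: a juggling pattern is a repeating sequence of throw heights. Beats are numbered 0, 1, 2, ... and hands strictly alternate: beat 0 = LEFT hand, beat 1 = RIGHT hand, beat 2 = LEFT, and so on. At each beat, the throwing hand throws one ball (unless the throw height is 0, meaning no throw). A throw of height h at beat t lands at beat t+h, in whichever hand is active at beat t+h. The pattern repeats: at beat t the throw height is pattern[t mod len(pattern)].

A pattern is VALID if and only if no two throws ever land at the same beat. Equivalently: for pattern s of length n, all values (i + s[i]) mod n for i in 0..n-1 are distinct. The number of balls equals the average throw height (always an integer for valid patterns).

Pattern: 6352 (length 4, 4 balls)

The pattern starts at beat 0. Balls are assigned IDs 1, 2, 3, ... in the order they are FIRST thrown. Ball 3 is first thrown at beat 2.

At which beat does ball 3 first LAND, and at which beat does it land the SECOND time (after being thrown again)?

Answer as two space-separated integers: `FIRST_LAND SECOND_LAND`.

Beat 0 (L): throw ball1 h=6 -> lands@6:L; in-air after throw: [b1@6:L]
Beat 1 (R): throw ball2 h=3 -> lands@4:L; in-air after throw: [b2@4:L b1@6:L]
Beat 2 (L): throw ball3 h=5 -> lands@7:R; in-air after throw: [b2@4:L b1@6:L b3@7:R]
Beat 3 (R): throw ball4 h=2 -> lands@5:R; in-air after throw: [b2@4:L b4@5:R b1@6:L b3@7:R]
Beat 4 (L): throw ball2 h=6 -> lands@10:L; in-air after throw: [b4@5:R b1@6:L b3@7:R b2@10:L]
Beat 5 (R): throw ball4 h=3 -> lands@8:L; in-air after throw: [b1@6:L b3@7:R b4@8:L b2@10:L]
Beat 6 (L): throw ball1 h=5 -> lands@11:R; in-air after throw: [b3@7:R b4@8:L b2@10:L b1@11:R]
Beat 7 (R): throw ball3 h=2 -> lands@9:R; in-air after throw: [b4@8:L b3@9:R b2@10:L b1@11:R]
Beat 8 (L): throw ball4 h=6 -> lands@14:L; in-air after throw: [b3@9:R b2@10:L b1@11:R b4@14:L]
Beat 9 (R): throw ball3 h=3 -> lands@12:L; in-air after throw: [b2@10:L b1@11:R b3@12:L b4@14:L]
Ball 3: thrown@2 h=5 -> first land @7; rethrown@7 h=2 -> second land @9

Answer: 7 9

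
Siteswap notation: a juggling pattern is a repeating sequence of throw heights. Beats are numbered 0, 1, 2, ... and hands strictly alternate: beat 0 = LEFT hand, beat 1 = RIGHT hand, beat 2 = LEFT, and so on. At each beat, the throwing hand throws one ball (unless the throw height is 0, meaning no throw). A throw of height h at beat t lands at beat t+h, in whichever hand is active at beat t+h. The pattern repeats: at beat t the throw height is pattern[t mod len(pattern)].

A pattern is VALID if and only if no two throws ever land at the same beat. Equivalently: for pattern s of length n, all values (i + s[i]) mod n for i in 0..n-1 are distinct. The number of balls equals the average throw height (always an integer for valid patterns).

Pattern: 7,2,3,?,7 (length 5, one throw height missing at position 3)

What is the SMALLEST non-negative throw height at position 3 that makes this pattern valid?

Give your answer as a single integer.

Answer: 1

Derivation:
i=0: (0 + 7) mod 5 = 2
i=1: (1 + 2) mod 5 = 3
i=2: (2 + 3) mod 5 = 0
i=3: s[i]=? (unknown)
i=4: (4 + 7) mod 5 = 1
Known residues: [0, 1, 2, 3]; need a permutation of 0..4, so missing residue r = 4
Need (3 + s) mod 5 = 4; smallest s = (4 - 3) mod 5 = 1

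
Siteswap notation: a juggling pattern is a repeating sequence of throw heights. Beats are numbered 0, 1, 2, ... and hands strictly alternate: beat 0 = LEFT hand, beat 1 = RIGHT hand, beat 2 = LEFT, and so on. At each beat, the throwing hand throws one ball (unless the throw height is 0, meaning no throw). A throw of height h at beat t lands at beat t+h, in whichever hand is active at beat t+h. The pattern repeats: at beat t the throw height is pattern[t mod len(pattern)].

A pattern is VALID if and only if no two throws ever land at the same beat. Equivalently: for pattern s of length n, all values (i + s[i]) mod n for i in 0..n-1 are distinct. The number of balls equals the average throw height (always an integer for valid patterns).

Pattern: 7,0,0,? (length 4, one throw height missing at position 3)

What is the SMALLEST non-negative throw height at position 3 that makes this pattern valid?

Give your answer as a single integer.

Answer: 1

Derivation:
i=0: (0 + 7) mod 4 = 3
i=1: (1 + 0) mod 4 = 1
i=2: (2 + 0) mod 4 = 2
i=3: s[i]=? (unknown)
Known residues: [1, 2, 3]; need a permutation of 0..3, so missing residue r = 0
Need (3 + s) mod 4 = 0; smallest s = (0 - 3) mod 4 = 1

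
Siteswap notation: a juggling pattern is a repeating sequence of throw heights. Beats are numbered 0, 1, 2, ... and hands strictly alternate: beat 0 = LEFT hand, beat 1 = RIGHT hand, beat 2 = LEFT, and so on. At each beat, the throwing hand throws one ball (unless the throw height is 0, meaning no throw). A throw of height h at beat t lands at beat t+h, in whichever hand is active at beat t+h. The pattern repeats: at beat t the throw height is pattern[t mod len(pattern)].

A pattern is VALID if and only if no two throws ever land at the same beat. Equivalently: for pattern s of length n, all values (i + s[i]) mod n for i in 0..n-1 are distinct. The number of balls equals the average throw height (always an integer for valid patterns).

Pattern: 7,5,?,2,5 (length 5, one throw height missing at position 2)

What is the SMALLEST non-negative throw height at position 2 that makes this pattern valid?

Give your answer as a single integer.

i=0: (0 + 7) mod 5 = 2
i=1: (1 + 5) mod 5 = 1
i=2: s[i]=? (unknown)
i=3: (3 + 2) mod 5 = 0
i=4: (4 + 5) mod 5 = 4
Known residues: [0, 1, 2, 4]; need a permutation of 0..4, so missing residue r = 3
Need (2 + s) mod 5 = 3; smallest s = (3 - 2) mod 5 = 1

Answer: 1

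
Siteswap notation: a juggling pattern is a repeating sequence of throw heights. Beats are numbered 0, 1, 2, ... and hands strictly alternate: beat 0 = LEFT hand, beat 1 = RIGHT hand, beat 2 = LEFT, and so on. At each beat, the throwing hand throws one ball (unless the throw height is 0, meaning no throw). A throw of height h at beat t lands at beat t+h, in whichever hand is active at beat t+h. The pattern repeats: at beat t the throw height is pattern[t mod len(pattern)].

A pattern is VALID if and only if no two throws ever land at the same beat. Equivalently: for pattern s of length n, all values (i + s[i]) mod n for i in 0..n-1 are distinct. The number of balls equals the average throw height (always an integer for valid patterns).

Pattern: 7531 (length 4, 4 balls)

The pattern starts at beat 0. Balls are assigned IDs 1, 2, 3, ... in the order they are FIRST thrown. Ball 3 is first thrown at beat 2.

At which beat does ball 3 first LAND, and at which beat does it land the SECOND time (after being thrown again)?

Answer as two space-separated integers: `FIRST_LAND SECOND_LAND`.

Answer: 5 10

Derivation:
Beat 0 (L): throw ball1 h=7 -> lands@7:R; in-air after throw: [b1@7:R]
Beat 1 (R): throw ball2 h=5 -> lands@6:L; in-air after throw: [b2@6:L b1@7:R]
Beat 2 (L): throw ball3 h=3 -> lands@5:R; in-air after throw: [b3@5:R b2@6:L b1@7:R]
Beat 3 (R): throw ball4 h=1 -> lands@4:L; in-air after throw: [b4@4:L b3@5:R b2@6:L b1@7:R]
Beat 4 (L): throw ball4 h=7 -> lands@11:R; in-air after throw: [b3@5:R b2@6:L b1@7:R b4@11:R]
Beat 5 (R): throw ball3 h=5 -> lands@10:L; in-air after throw: [b2@6:L b1@7:R b3@10:L b4@11:R]
Beat 6 (L): throw ball2 h=3 -> lands@9:R; in-air after throw: [b1@7:R b2@9:R b3@10:L b4@11:R]
Beat 7 (R): throw ball1 h=1 -> lands@8:L; in-air after throw: [b1@8:L b2@9:R b3@10:L b4@11:R]
Beat 8 (L): throw ball1 h=7 -> lands@15:R; in-air after throw: [b2@9:R b3@10:L b4@11:R b1@15:R]
Beat 9 (R): throw ball2 h=5 -> lands@14:L; in-air after throw: [b3@10:L b4@11:R b2@14:L b1@15:R]
Beat 10 (L): throw ball3 h=3 -> lands@13:R; in-air after throw: [b4@11:R b3@13:R b2@14:L b1@15:R]
Ball 3: thrown@2 h=3 -> first land @5; rethrown@5 h=5 -> second land @10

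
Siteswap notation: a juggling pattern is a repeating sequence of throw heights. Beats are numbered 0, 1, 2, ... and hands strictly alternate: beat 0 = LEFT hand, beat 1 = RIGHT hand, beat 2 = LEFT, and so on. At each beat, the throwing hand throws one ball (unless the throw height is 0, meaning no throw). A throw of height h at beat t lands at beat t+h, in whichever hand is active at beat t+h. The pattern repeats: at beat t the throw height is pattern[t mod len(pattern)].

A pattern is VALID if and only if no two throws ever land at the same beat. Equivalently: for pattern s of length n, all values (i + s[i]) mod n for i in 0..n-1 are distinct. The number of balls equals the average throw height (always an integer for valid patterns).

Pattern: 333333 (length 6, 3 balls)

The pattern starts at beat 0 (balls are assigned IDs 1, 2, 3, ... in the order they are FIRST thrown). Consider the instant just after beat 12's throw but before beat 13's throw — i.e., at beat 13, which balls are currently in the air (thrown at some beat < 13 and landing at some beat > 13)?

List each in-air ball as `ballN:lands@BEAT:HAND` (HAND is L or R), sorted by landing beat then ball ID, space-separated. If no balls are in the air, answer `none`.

Beat 0 (L): throw ball1 h=3 -> lands@3:R; in-air after throw: [b1@3:R]
Beat 1 (R): throw ball2 h=3 -> lands@4:L; in-air after throw: [b1@3:R b2@4:L]
Beat 2 (L): throw ball3 h=3 -> lands@5:R; in-air after throw: [b1@3:R b2@4:L b3@5:R]
Beat 3 (R): throw ball1 h=3 -> lands@6:L; in-air after throw: [b2@4:L b3@5:R b1@6:L]
Beat 4 (L): throw ball2 h=3 -> lands@7:R; in-air after throw: [b3@5:R b1@6:L b2@7:R]
Beat 5 (R): throw ball3 h=3 -> lands@8:L; in-air after throw: [b1@6:L b2@7:R b3@8:L]
Beat 6 (L): throw ball1 h=3 -> lands@9:R; in-air after throw: [b2@7:R b3@8:L b1@9:R]
Beat 7 (R): throw ball2 h=3 -> lands@10:L; in-air after throw: [b3@8:L b1@9:R b2@10:L]
Beat 8 (L): throw ball3 h=3 -> lands@11:R; in-air after throw: [b1@9:R b2@10:L b3@11:R]
Beat 9 (R): throw ball1 h=3 -> lands@12:L; in-air after throw: [b2@10:L b3@11:R b1@12:L]
Beat 10 (L): throw ball2 h=3 -> lands@13:R; in-air after throw: [b3@11:R b1@12:L b2@13:R]
Beat 11 (R): throw ball3 h=3 -> lands@14:L; in-air after throw: [b1@12:L b2@13:R b3@14:L]
Beat 12 (L): throw ball1 h=3 -> lands@15:R; in-air after throw: [b2@13:R b3@14:L b1@15:R]
Beat 13 (R): throw ball2 h=3 -> lands@16:L; in-air after throw: [b3@14:L b1@15:R b2@16:L]

Answer: ball3:lands@14:L ball1:lands@15:R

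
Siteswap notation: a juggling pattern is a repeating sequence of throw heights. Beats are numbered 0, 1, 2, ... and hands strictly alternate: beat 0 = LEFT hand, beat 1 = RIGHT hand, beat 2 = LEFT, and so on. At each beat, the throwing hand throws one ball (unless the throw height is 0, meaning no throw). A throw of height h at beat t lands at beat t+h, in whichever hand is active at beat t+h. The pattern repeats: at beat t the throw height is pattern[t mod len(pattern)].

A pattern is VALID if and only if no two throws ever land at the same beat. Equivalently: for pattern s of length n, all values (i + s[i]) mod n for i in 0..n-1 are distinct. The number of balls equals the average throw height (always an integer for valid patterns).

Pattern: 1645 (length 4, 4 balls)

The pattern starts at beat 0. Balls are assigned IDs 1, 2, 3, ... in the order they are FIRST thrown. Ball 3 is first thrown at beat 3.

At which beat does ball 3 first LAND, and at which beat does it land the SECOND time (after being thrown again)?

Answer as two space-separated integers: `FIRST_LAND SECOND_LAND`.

Answer: 8 9

Derivation:
Beat 0 (L): throw ball1 h=1 -> lands@1:R; in-air after throw: [b1@1:R]
Beat 1 (R): throw ball1 h=6 -> lands@7:R; in-air after throw: [b1@7:R]
Beat 2 (L): throw ball2 h=4 -> lands@6:L; in-air after throw: [b2@6:L b1@7:R]
Beat 3 (R): throw ball3 h=5 -> lands@8:L; in-air after throw: [b2@6:L b1@7:R b3@8:L]
Beat 4 (L): throw ball4 h=1 -> lands@5:R; in-air after throw: [b4@5:R b2@6:L b1@7:R b3@8:L]
Beat 5 (R): throw ball4 h=6 -> lands@11:R; in-air after throw: [b2@6:L b1@7:R b3@8:L b4@11:R]
Beat 6 (L): throw ball2 h=4 -> lands@10:L; in-air after throw: [b1@7:R b3@8:L b2@10:L b4@11:R]
Beat 7 (R): throw ball1 h=5 -> lands@12:L; in-air after throw: [b3@8:L b2@10:L b4@11:R b1@12:L]
Beat 8 (L): throw ball3 h=1 -> lands@9:R; in-air after throw: [b3@9:R b2@10:L b4@11:R b1@12:L]
Beat 9 (R): throw ball3 h=6 -> lands@15:R; in-air after throw: [b2@10:L b4@11:R b1@12:L b3@15:R]
Ball 3: thrown@3 h=5 -> first land @8; rethrown@8 h=1 -> second land @9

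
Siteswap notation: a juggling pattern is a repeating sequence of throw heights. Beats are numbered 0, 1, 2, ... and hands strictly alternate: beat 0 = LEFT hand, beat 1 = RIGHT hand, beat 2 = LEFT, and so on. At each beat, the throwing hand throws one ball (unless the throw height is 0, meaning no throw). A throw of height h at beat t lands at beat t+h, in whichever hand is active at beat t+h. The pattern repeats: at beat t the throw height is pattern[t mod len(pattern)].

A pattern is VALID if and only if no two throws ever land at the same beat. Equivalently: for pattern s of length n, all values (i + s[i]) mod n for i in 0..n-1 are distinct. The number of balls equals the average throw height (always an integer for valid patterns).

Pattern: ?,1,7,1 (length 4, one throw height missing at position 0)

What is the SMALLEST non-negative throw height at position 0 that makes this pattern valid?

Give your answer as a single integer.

i=0: s[i]=? (unknown)
i=1: (1 + 1) mod 4 = 2
i=2: (2 + 7) mod 4 = 1
i=3: (3 + 1) mod 4 = 0
Known residues: [0, 1, 2]; need a permutation of 0..3, so missing residue r = 3
Need (0 + s) mod 4 = 3; smallest s = (3 - 0) mod 4 = 3

Answer: 3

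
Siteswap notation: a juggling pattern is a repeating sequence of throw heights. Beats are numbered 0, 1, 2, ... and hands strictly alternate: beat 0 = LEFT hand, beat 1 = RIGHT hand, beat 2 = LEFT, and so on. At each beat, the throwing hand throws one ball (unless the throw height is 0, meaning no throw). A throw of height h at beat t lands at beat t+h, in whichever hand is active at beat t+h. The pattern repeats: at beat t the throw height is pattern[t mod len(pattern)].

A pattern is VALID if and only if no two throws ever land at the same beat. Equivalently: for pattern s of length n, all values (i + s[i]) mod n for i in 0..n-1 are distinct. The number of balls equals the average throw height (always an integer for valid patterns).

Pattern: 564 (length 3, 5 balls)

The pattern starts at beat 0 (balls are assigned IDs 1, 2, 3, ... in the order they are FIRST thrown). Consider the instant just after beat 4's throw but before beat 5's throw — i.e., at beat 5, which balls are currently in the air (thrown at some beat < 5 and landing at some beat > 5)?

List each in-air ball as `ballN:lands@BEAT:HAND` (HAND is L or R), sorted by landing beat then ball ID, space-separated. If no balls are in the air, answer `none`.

Answer: ball3:lands@6:L ball2:lands@7:R ball4:lands@8:L ball5:lands@10:L

Derivation:
Beat 0 (L): throw ball1 h=5 -> lands@5:R; in-air after throw: [b1@5:R]
Beat 1 (R): throw ball2 h=6 -> lands@7:R; in-air after throw: [b1@5:R b2@7:R]
Beat 2 (L): throw ball3 h=4 -> lands@6:L; in-air after throw: [b1@5:R b3@6:L b2@7:R]
Beat 3 (R): throw ball4 h=5 -> lands@8:L; in-air after throw: [b1@5:R b3@6:L b2@7:R b4@8:L]
Beat 4 (L): throw ball5 h=6 -> lands@10:L; in-air after throw: [b1@5:R b3@6:L b2@7:R b4@8:L b5@10:L]
Beat 5 (R): throw ball1 h=4 -> lands@9:R; in-air after throw: [b3@6:L b2@7:R b4@8:L b1@9:R b5@10:L]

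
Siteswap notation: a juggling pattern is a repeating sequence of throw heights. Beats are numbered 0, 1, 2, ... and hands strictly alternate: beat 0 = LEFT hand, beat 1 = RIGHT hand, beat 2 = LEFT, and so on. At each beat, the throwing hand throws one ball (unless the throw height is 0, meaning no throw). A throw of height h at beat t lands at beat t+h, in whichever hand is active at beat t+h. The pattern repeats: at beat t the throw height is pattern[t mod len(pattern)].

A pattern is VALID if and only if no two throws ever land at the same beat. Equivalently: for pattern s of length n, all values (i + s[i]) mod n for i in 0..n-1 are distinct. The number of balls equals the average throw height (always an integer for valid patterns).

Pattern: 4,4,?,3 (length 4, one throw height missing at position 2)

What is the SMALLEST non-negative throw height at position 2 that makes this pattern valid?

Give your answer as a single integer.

i=0: (0 + 4) mod 4 = 0
i=1: (1 + 4) mod 4 = 1
i=2: s[i]=? (unknown)
i=3: (3 + 3) mod 4 = 2
Known residues: [0, 1, 2]; need a permutation of 0..3, so missing residue r = 3
Need (2 + s) mod 4 = 3; smallest s = (3 - 2) mod 4 = 1

Answer: 1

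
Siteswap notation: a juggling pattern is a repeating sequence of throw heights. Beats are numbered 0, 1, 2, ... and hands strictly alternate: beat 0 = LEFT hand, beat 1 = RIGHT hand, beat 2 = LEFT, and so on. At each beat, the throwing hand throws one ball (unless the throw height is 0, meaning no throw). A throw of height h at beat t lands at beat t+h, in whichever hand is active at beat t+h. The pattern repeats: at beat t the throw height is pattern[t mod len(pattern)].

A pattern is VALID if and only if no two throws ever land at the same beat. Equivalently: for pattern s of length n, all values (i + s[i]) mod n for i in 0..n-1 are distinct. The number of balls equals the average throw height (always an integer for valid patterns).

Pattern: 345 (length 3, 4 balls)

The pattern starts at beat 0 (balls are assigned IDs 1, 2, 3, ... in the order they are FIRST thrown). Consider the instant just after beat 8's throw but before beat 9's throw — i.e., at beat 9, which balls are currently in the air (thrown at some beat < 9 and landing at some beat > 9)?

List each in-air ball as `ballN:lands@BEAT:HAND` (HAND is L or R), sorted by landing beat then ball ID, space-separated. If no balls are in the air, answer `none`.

Beat 0 (L): throw ball1 h=3 -> lands@3:R; in-air after throw: [b1@3:R]
Beat 1 (R): throw ball2 h=4 -> lands@5:R; in-air after throw: [b1@3:R b2@5:R]
Beat 2 (L): throw ball3 h=5 -> lands@7:R; in-air after throw: [b1@3:R b2@5:R b3@7:R]
Beat 3 (R): throw ball1 h=3 -> lands@6:L; in-air after throw: [b2@5:R b1@6:L b3@7:R]
Beat 4 (L): throw ball4 h=4 -> lands@8:L; in-air after throw: [b2@5:R b1@6:L b3@7:R b4@8:L]
Beat 5 (R): throw ball2 h=5 -> lands@10:L; in-air after throw: [b1@6:L b3@7:R b4@8:L b2@10:L]
Beat 6 (L): throw ball1 h=3 -> lands@9:R; in-air after throw: [b3@7:R b4@8:L b1@9:R b2@10:L]
Beat 7 (R): throw ball3 h=4 -> lands@11:R; in-air after throw: [b4@8:L b1@9:R b2@10:L b3@11:R]
Beat 8 (L): throw ball4 h=5 -> lands@13:R; in-air after throw: [b1@9:R b2@10:L b3@11:R b4@13:R]
Beat 9 (R): throw ball1 h=3 -> lands@12:L; in-air after throw: [b2@10:L b3@11:R b1@12:L b4@13:R]

Answer: ball2:lands@10:L ball3:lands@11:R ball4:lands@13:R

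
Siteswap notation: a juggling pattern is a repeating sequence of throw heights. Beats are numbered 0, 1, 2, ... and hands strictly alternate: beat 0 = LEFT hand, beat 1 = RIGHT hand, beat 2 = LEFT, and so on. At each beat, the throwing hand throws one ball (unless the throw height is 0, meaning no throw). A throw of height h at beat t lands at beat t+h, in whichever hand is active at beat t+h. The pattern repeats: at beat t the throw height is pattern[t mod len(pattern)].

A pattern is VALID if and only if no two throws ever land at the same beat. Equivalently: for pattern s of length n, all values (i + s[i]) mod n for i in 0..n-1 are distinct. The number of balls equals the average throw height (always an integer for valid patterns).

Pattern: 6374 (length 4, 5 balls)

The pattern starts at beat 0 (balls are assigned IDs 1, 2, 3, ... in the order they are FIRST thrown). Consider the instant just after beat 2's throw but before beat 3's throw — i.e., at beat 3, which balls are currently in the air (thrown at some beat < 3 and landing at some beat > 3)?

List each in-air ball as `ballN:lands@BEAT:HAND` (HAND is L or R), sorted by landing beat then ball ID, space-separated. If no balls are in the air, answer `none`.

Answer: ball2:lands@4:L ball1:lands@6:L ball3:lands@9:R

Derivation:
Beat 0 (L): throw ball1 h=6 -> lands@6:L; in-air after throw: [b1@6:L]
Beat 1 (R): throw ball2 h=3 -> lands@4:L; in-air after throw: [b2@4:L b1@6:L]
Beat 2 (L): throw ball3 h=7 -> lands@9:R; in-air after throw: [b2@4:L b1@6:L b3@9:R]
Beat 3 (R): throw ball4 h=4 -> lands@7:R; in-air after throw: [b2@4:L b1@6:L b4@7:R b3@9:R]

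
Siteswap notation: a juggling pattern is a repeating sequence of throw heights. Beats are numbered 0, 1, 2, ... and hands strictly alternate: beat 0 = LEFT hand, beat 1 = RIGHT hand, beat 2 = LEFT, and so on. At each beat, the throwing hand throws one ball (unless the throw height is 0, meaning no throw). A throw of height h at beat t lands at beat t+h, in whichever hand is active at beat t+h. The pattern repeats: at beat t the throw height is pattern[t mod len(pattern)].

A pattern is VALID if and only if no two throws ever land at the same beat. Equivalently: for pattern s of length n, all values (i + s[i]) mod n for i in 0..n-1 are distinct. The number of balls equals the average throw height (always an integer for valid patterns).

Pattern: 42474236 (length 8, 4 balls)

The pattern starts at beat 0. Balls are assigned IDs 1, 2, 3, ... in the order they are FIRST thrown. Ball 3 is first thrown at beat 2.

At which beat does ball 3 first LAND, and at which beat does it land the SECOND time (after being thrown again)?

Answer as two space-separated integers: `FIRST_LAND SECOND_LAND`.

Beat 0 (L): throw ball1 h=4 -> lands@4:L; in-air after throw: [b1@4:L]
Beat 1 (R): throw ball2 h=2 -> lands@3:R; in-air after throw: [b2@3:R b1@4:L]
Beat 2 (L): throw ball3 h=4 -> lands@6:L; in-air after throw: [b2@3:R b1@4:L b3@6:L]
Beat 3 (R): throw ball2 h=7 -> lands@10:L; in-air after throw: [b1@4:L b3@6:L b2@10:L]
Beat 4 (L): throw ball1 h=4 -> lands@8:L; in-air after throw: [b3@6:L b1@8:L b2@10:L]
Beat 5 (R): throw ball4 h=2 -> lands@7:R; in-air after throw: [b3@6:L b4@7:R b1@8:L b2@10:L]
Beat 6 (L): throw ball3 h=3 -> lands@9:R; in-air after throw: [b4@7:R b1@8:L b3@9:R b2@10:L]
Beat 7 (R): throw ball4 h=6 -> lands@13:R; in-air after throw: [b1@8:L b3@9:R b2@10:L b4@13:R]
Beat 8 (L): throw ball1 h=4 -> lands@12:L; in-air after throw: [b3@9:R b2@10:L b1@12:L b4@13:R]
Beat 9 (R): throw ball3 h=2 -> lands@11:R; in-air after throw: [b2@10:L b3@11:R b1@12:L b4@13:R]
Ball 3: thrown@2 h=4 -> first land @6; rethrown@6 h=3 -> second land @9

Answer: 6 9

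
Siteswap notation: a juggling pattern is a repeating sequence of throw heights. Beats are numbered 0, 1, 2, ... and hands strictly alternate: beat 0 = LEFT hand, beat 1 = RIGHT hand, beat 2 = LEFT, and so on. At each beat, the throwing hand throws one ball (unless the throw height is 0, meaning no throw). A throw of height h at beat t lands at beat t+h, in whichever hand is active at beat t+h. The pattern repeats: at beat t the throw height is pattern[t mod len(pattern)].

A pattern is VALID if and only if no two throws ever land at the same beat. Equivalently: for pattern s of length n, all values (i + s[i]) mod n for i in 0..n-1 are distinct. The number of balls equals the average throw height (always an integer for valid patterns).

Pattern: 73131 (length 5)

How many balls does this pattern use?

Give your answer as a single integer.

Pattern = [7, 3, 1, 3, 1], length n = 5
  position 0: throw height = 7, running sum = 7
  position 1: throw height = 3, running sum = 10
  position 2: throw height = 1, running sum = 11
  position 3: throw height = 3, running sum = 14
  position 4: throw height = 1, running sum = 15
Total sum = 15; balls = sum / n = 15 / 5 = 3

Answer: 3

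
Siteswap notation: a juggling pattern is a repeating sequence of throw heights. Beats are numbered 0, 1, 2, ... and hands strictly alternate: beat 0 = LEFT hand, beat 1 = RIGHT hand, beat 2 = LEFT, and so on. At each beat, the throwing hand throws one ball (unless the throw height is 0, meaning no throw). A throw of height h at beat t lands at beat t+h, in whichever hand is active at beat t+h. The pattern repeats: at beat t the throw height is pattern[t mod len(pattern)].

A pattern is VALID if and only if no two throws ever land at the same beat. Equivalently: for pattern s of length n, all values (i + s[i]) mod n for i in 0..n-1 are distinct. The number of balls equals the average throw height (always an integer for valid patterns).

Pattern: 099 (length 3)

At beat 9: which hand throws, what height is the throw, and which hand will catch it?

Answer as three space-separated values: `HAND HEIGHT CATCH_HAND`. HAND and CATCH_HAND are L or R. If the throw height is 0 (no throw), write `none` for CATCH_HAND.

Beat 9: 9 mod 2 = 1, so hand = R
Throw height = pattern[9 mod 3] = pattern[0] = 0

Answer: R 0 none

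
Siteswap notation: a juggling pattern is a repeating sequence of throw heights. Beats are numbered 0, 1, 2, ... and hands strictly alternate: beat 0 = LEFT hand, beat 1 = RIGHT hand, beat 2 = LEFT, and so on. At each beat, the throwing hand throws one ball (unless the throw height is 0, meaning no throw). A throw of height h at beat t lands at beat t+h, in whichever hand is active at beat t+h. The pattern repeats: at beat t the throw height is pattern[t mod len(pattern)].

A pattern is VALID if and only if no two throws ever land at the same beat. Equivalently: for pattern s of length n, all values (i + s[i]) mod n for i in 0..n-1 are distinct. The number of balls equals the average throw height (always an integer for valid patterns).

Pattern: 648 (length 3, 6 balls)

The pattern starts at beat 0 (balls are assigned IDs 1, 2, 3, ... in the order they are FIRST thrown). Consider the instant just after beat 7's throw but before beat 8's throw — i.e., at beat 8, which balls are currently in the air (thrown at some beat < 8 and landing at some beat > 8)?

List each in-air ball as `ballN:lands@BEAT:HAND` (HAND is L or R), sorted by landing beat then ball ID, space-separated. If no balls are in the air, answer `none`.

Beat 0 (L): throw ball1 h=6 -> lands@6:L; in-air after throw: [b1@6:L]
Beat 1 (R): throw ball2 h=4 -> lands@5:R; in-air after throw: [b2@5:R b1@6:L]
Beat 2 (L): throw ball3 h=8 -> lands@10:L; in-air after throw: [b2@5:R b1@6:L b3@10:L]
Beat 3 (R): throw ball4 h=6 -> lands@9:R; in-air after throw: [b2@5:R b1@6:L b4@9:R b3@10:L]
Beat 4 (L): throw ball5 h=4 -> lands@8:L; in-air after throw: [b2@5:R b1@6:L b5@8:L b4@9:R b3@10:L]
Beat 5 (R): throw ball2 h=8 -> lands@13:R; in-air after throw: [b1@6:L b5@8:L b4@9:R b3@10:L b2@13:R]
Beat 6 (L): throw ball1 h=6 -> lands@12:L; in-air after throw: [b5@8:L b4@9:R b3@10:L b1@12:L b2@13:R]
Beat 7 (R): throw ball6 h=4 -> lands@11:R; in-air after throw: [b5@8:L b4@9:R b3@10:L b6@11:R b1@12:L b2@13:R]
Beat 8 (L): throw ball5 h=8 -> lands@16:L; in-air after throw: [b4@9:R b3@10:L b6@11:R b1@12:L b2@13:R b5@16:L]

Answer: ball4:lands@9:R ball3:lands@10:L ball6:lands@11:R ball1:lands@12:L ball2:lands@13:R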